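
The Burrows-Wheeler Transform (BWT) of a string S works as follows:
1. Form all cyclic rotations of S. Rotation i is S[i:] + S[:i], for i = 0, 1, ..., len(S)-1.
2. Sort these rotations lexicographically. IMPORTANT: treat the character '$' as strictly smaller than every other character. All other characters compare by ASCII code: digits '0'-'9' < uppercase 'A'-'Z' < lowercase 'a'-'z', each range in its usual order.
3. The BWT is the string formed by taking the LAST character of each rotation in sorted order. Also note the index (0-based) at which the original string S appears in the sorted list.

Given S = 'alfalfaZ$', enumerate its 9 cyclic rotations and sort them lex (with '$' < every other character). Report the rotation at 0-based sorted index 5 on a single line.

Answer: faZ$alfal

Derivation:
All 9 rotations (rotation i = S[i:]+S[:i]):
  rot[0] = alfalfaZ$
  rot[1] = lfalfaZ$a
  rot[2] = falfaZ$al
  rot[3] = alfaZ$alf
  rot[4] = lfaZ$alfa
  rot[5] = faZ$alfal
  rot[6] = aZ$alfalf
  rot[7] = Z$alfalfa
  rot[8] = $alfalfaZ
Sorted (with $ < everything):
  sorted[0] = $alfalfaZ
  sorted[1] = Z$alfalfa
  sorted[2] = aZ$alfalf
  sorted[3] = alfaZ$alf
  sorted[4] = alfalfaZ$
  sorted[5] = faZ$alfal
  sorted[6] = falfaZ$al
  sorted[7] = lfaZ$alfa
  sorted[8] = lfalfaZ$a
sorted[5] = faZ$alfal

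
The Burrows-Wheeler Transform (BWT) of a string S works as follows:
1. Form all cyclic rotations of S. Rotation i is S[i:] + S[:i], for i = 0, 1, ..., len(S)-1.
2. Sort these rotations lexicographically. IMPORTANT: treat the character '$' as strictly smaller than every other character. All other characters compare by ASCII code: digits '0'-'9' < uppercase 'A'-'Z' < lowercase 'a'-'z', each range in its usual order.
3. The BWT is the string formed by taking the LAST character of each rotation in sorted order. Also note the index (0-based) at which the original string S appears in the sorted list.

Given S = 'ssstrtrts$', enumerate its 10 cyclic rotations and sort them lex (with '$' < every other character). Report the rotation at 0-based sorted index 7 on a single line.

Answer: trtrts$sss

Derivation:
All 10 rotations (rotation i = S[i:]+S[:i]):
  rot[0] = ssstrtrts$
  rot[1] = sstrtrts$s
  rot[2] = strtrts$ss
  rot[3] = trtrts$sss
  rot[4] = rtrts$ssst
  rot[5] = trts$ssstr
  rot[6] = rts$ssstrt
  rot[7] = ts$ssstrtr
  rot[8] = s$ssstrtrt
  rot[9] = $ssstrtrts
Sorted (with $ < everything):
  sorted[0] = $ssstrtrts
  sorted[1] = rtrts$ssst
  sorted[2] = rts$ssstrt
  sorted[3] = s$ssstrtrt
  sorted[4] = ssstrtrts$
  sorted[5] = sstrtrts$s
  sorted[6] = strtrts$ss
  sorted[7] = trtrts$sss
  sorted[8] = trts$ssstr
  sorted[9] = ts$ssstrtr
sorted[7] = trtrts$sss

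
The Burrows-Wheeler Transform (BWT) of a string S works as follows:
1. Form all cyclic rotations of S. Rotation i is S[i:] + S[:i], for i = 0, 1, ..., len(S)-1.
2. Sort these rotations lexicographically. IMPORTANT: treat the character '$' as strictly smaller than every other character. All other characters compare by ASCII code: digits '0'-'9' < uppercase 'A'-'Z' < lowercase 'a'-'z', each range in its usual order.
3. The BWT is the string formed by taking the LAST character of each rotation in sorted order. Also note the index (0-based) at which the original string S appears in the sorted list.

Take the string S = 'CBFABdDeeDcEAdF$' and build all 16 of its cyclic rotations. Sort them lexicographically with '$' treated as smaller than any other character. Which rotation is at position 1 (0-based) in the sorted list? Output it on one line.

All 16 rotations (rotation i = S[i:]+S[:i]):
  rot[0] = CBFABdDeeDcEAdF$
  rot[1] = BFABdDeeDcEAdF$C
  rot[2] = FABdDeeDcEAdF$CB
  rot[3] = ABdDeeDcEAdF$CBF
  rot[4] = BdDeeDcEAdF$CBFA
  rot[5] = dDeeDcEAdF$CBFAB
  rot[6] = DeeDcEAdF$CBFABd
  rot[7] = eeDcEAdF$CBFABdD
  rot[8] = eDcEAdF$CBFABdDe
  rot[9] = DcEAdF$CBFABdDee
  rot[10] = cEAdF$CBFABdDeeD
  rot[11] = EAdF$CBFABdDeeDc
  rot[12] = AdF$CBFABdDeeDcE
  rot[13] = dF$CBFABdDeeDcEA
  rot[14] = F$CBFABdDeeDcEAd
  rot[15] = $CBFABdDeeDcEAdF
Sorted (with $ < everything):
  sorted[0] = $CBFABdDeeDcEAdF
  sorted[1] = ABdDeeDcEAdF$CBF
  sorted[2] = AdF$CBFABdDeeDcE
  sorted[3] = BFABdDeeDcEAdF$C
  sorted[4] = BdDeeDcEAdF$CBFA
  sorted[5] = CBFABdDeeDcEAdF$
  sorted[6] = DcEAdF$CBFABdDee
  sorted[7] = DeeDcEAdF$CBFABd
  sorted[8] = EAdF$CBFABdDeeDc
  sorted[9] = F$CBFABdDeeDcEAd
  sorted[10] = FABdDeeDcEAdF$CB
  sorted[11] = cEAdF$CBFABdDeeD
  sorted[12] = dDeeDcEAdF$CBFAB
  sorted[13] = dF$CBFABdDeeDcEA
  sorted[14] = eDcEAdF$CBFABdDe
  sorted[15] = eeDcEAdF$CBFABdD
sorted[1] = ABdDeeDcEAdF$CBF

Answer: ABdDeeDcEAdF$CBF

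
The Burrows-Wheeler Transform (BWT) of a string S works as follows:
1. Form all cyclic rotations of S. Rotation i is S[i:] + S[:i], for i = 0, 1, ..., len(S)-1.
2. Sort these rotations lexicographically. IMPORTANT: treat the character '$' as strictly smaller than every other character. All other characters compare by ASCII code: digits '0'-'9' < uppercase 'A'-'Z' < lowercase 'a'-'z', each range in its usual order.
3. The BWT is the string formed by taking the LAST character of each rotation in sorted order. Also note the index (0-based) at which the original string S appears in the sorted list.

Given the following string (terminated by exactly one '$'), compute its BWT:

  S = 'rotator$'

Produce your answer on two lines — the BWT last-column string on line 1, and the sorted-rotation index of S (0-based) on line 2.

All 8 rotations (rotation i = S[i:]+S[:i]):
  rot[0] = rotator$
  rot[1] = otator$r
  rot[2] = tator$ro
  rot[3] = ator$rot
  rot[4] = tor$rota
  rot[5] = or$rotat
  rot[6] = r$rotato
  rot[7] = $rotator
Sorted (with $ < everything):
  sorted[0] = $rotator  (last char: 'r')
  sorted[1] = ator$rot  (last char: 't')
  sorted[2] = or$rotat  (last char: 't')
  sorted[3] = otator$r  (last char: 'r')
  sorted[4] = r$rotato  (last char: 'o')
  sorted[5] = rotator$  (last char: '$')
  sorted[6] = tator$ro  (last char: 'o')
  sorted[7] = tor$rota  (last char: 'a')
Last column: rttro$oa
Original string S is at sorted index 5

Answer: rttro$oa
5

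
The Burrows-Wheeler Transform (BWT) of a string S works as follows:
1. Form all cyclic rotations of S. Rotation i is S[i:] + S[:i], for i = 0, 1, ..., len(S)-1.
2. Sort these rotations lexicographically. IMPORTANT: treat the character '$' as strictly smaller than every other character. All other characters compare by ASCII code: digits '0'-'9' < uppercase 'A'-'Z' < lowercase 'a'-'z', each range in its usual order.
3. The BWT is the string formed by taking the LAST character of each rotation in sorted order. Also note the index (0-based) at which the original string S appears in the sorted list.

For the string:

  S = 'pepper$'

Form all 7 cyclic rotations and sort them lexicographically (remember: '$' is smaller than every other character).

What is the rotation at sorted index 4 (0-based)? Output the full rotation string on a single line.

All 7 rotations (rotation i = S[i:]+S[:i]):
  rot[0] = pepper$
  rot[1] = epper$p
  rot[2] = pper$pe
  rot[3] = per$pep
  rot[4] = er$pepp
  rot[5] = r$peppe
  rot[6] = $pepper
Sorted (with $ < everything):
  sorted[0] = $pepper
  sorted[1] = epper$p
  sorted[2] = er$pepp
  sorted[3] = pepper$
  sorted[4] = per$pep
  sorted[5] = pper$pe
  sorted[6] = r$peppe
sorted[4] = per$pep

Answer: per$pep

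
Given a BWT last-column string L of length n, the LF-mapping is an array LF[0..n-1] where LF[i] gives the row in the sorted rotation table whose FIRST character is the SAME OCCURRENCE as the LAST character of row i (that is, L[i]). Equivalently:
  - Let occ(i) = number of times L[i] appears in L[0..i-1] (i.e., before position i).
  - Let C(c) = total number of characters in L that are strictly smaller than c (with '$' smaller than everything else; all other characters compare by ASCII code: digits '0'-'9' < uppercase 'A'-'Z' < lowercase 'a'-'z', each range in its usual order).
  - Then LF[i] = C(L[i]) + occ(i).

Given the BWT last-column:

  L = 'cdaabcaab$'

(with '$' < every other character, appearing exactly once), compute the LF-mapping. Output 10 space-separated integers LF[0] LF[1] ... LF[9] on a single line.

Answer: 7 9 1 2 5 8 3 4 6 0

Derivation:
Char counts: '$':1, 'a':4, 'b':2, 'c':2, 'd':1
C (first-col start): C('$')=0, C('a')=1, C('b')=5, C('c')=7, C('d')=9
L[0]='c': occ=0, LF[0]=C('c')+0=7+0=7
L[1]='d': occ=0, LF[1]=C('d')+0=9+0=9
L[2]='a': occ=0, LF[2]=C('a')+0=1+0=1
L[3]='a': occ=1, LF[3]=C('a')+1=1+1=2
L[4]='b': occ=0, LF[4]=C('b')+0=5+0=5
L[5]='c': occ=1, LF[5]=C('c')+1=7+1=8
L[6]='a': occ=2, LF[6]=C('a')+2=1+2=3
L[7]='a': occ=3, LF[7]=C('a')+3=1+3=4
L[8]='b': occ=1, LF[8]=C('b')+1=5+1=6
L[9]='$': occ=0, LF[9]=C('$')+0=0+0=0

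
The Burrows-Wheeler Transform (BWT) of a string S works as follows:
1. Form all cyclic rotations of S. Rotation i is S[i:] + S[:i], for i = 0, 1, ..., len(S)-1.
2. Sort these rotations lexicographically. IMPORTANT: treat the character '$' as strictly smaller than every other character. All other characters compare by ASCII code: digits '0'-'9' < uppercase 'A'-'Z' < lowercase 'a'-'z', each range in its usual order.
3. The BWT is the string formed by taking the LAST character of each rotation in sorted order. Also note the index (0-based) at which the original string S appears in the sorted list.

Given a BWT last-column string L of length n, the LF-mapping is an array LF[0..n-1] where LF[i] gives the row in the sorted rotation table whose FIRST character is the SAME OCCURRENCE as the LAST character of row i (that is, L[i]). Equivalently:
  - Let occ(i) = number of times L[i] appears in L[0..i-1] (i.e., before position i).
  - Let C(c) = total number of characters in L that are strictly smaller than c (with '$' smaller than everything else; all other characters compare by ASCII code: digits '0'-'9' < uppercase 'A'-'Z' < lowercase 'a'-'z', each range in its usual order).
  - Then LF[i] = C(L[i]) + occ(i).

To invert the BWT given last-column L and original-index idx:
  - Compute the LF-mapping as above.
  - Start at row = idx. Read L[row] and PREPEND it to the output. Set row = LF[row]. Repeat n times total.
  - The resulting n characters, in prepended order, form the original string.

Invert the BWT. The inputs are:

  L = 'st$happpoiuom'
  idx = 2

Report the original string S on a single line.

LF mapping: 10 11 0 2 1 7 8 9 5 3 12 6 4
Walk LF starting at row 2, prepending L[row]:
  step 1: row=2, L[2]='$', prepend. Next row=LF[2]=0
  step 2: row=0, L[0]='s', prepend. Next row=LF[0]=10
  step 3: row=10, L[10]='u', prepend. Next row=LF[10]=12
  step 4: row=12, L[12]='m', prepend. Next row=LF[12]=4
  step 5: row=4, L[4]='a', prepend. Next row=LF[4]=1
  step 6: row=1, L[1]='t', prepend. Next row=LF[1]=11
  step 7: row=11, L[11]='o', prepend. Next row=LF[11]=6
  step 8: row=6, L[6]='p', prepend. Next row=LF[6]=8
  step 9: row=8, L[8]='o', prepend. Next row=LF[8]=5
  step 10: row=5, L[5]='p', prepend. Next row=LF[5]=7
  step 11: row=7, L[7]='p', prepend. Next row=LF[7]=9
  step 12: row=9, L[9]='i', prepend. Next row=LF[9]=3
  step 13: row=3, L[3]='h', prepend. Next row=LF[3]=2
Reversed output: hippopotamus$

Answer: hippopotamus$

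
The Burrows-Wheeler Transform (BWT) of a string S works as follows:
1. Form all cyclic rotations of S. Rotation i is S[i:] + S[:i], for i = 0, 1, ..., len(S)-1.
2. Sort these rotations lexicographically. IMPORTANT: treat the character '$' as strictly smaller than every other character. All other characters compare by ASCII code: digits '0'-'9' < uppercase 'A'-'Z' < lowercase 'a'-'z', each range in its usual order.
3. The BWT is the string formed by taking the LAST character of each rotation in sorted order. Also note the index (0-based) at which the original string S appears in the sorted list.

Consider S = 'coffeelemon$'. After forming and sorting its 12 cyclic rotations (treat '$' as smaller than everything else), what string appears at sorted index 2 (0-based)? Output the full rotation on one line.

All 12 rotations (rotation i = S[i:]+S[:i]):
  rot[0] = coffeelemon$
  rot[1] = offeelemon$c
  rot[2] = ffeelemon$co
  rot[3] = feelemon$cof
  rot[4] = eelemon$coff
  rot[5] = elemon$coffe
  rot[6] = lemon$coffee
  rot[7] = emon$coffeel
  rot[8] = mon$coffeele
  rot[9] = on$coffeelem
  rot[10] = n$coffeelemo
  rot[11] = $coffeelemon
Sorted (with $ < everything):
  sorted[0] = $coffeelemon
  sorted[1] = coffeelemon$
  sorted[2] = eelemon$coff
  sorted[3] = elemon$coffe
  sorted[4] = emon$coffeel
  sorted[5] = feelemon$cof
  sorted[6] = ffeelemon$co
  sorted[7] = lemon$coffee
  sorted[8] = mon$coffeele
  sorted[9] = n$coffeelemo
  sorted[10] = offeelemon$c
  sorted[11] = on$coffeelem
sorted[2] = eelemon$coff

Answer: eelemon$coff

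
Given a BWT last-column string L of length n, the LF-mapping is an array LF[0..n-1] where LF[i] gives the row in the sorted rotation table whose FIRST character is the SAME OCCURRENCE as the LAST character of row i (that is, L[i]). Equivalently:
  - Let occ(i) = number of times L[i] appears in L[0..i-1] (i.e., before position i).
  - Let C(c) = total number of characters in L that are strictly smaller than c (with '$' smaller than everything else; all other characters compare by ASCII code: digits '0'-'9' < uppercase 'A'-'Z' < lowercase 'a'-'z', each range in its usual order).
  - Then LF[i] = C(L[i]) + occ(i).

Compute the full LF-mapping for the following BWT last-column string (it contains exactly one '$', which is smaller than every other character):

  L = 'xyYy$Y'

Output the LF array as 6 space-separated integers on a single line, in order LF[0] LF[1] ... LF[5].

Char counts: '$':1, 'Y':2, 'x':1, 'y':2
C (first-col start): C('$')=0, C('Y')=1, C('x')=3, C('y')=4
L[0]='x': occ=0, LF[0]=C('x')+0=3+0=3
L[1]='y': occ=0, LF[1]=C('y')+0=4+0=4
L[2]='Y': occ=0, LF[2]=C('Y')+0=1+0=1
L[3]='y': occ=1, LF[3]=C('y')+1=4+1=5
L[4]='$': occ=0, LF[4]=C('$')+0=0+0=0
L[5]='Y': occ=1, LF[5]=C('Y')+1=1+1=2

Answer: 3 4 1 5 0 2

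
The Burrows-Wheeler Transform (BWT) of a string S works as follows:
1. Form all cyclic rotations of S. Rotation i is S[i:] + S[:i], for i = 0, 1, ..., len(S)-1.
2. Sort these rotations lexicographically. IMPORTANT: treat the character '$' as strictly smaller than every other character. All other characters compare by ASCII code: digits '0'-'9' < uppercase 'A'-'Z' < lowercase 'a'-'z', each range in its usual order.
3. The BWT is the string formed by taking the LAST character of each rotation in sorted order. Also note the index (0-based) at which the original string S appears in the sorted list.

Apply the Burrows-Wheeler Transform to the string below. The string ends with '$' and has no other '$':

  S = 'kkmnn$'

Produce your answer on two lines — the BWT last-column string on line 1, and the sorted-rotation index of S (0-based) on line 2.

All 6 rotations (rotation i = S[i:]+S[:i]):
  rot[0] = kkmnn$
  rot[1] = kmnn$k
  rot[2] = mnn$kk
  rot[3] = nn$kkm
  rot[4] = n$kkmn
  rot[5] = $kkmnn
Sorted (with $ < everything):
  sorted[0] = $kkmnn  (last char: 'n')
  sorted[1] = kkmnn$  (last char: '$')
  sorted[2] = kmnn$k  (last char: 'k')
  sorted[3] = mnn$kk  (last char: 'k')
  sorted[4] = n$kkmn  (last char: 'n')
  sorted[5] = nn$kkm  (last char: 'm')
Last column: n$kknm
Original string S is at sorted index 1

Answer: n$kknm
1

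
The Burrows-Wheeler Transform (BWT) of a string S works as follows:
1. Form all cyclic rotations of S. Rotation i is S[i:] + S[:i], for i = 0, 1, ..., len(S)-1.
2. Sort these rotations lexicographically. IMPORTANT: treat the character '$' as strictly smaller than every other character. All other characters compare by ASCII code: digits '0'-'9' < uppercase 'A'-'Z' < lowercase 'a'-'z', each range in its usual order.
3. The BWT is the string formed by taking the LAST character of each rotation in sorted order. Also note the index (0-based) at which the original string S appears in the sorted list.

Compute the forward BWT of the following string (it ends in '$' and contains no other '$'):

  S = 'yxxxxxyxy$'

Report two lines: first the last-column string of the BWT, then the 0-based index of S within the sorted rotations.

All 10 rotations (rotation i = S[i:]+S[:i]):
  rot[0] = yxxxxxyxy$
  rot[1] = xxxxxyxy$y
  rot[2] = xxxxyxy$yx
  rot[3] = xxxyxy$yxx
  rot[4] = xxyxy$yxxx
  rot[5] = xyxy$yxxxx
  rot[6] = yxy$yxxxxx
  rot[7] = xy$yxxxxxy
  rot[8] = y$yxxxxxyx
  rot[9] = $yxxxxxyxy
Sorted (with $ < everything):
  sorted[0] = $yxxxxxyxy  (last char: 'y')
  sorted[1] = xxxxxyxy$y  (last char: 'y')
  sorted[2] = xxxxyxy$yx  (last char: 'x')
  sorted[3] = xxxyxy$yxx  (last char: 'x')
  sorted[4] = xxyxy$yxxx  (last char: 'x')
  sorted[5] = xy$yxxxxxy  (last char: 'y')
  sorted[6] = xyxy$yxxxx  (last char: 'x')
  sorted[7] = y$yxxxxxyx  (last char: 'x')
  sorted[8] = yxxxxxyxy$  (last char: '$')
  sorted[9] = yxy$yxxxxx  (last char: 'x')
Last column: yyxxxyxx$x
Original string S is at sorted index 8

Answer: yyxxxyxx$x
8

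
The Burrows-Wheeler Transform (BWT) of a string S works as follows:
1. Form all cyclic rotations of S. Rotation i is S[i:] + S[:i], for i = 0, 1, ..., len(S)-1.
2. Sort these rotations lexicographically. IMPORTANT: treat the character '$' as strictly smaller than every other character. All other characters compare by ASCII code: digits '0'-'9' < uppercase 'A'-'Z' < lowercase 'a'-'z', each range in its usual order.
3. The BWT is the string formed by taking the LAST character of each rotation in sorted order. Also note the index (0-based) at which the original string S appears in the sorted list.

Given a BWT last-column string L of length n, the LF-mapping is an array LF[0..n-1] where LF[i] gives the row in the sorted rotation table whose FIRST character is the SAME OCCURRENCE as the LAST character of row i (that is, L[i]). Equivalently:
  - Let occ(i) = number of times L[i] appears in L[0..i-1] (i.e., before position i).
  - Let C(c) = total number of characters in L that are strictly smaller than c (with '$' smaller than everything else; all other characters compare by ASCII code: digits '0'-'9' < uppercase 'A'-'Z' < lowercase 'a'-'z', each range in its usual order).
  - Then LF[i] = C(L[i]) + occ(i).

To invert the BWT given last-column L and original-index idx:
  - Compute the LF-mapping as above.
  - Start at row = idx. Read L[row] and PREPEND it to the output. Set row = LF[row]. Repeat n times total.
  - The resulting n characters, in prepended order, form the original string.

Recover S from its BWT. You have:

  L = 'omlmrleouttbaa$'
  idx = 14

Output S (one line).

LF mapping: 9 7 5 8 11 6 4 10 14 12 13 3 1 2 0
Walk LF starting at row 14, prepending L[row]:
  step 1: row=14, L[14]='$', prepend. Next row=LF[14]=0
  step 2: row=0, L[0]='o', prepend. Next row=LF[0]=9
  step 3: row=9, L[9]='t', prepend. Next row=LF[9]=12
  step 4: row=12, L[12]='a', prepend. Next row=LF[12]=1
  step 5: row=1, L[1]='m', prepend. Next row=LF[1]=7
  step 6: row=7, L[7]='o', prepend. Next row=LF[7]=10
  step 7: row=10, L[10]='t', prepend. Next row=LF[10]=13
  step 8: row=13, L[13]='a', prepend. Next row=LF[13]=2
  step 9: row=2, L[2]='l', prepend. Next row=LF[2]=5
  step 10: row=5, L[5]='l', prepend. Next row=LF[5]=6
  step 11: row=6, L[6]='e', prepend. Next row=LF[6]=4
  step 12: row=4, L[4]='r', prepend. Next row=LF[4]=11
  step 13: row=11, L[11]='b', prepend. Next row=LF[11]=3
  step 14: row=3, L[3]='m', prepend. Next row=LF[3]=8
  step 15: row=8, L[8]='u', prepend. Next row=LF[8]=14
Reversed output: umbrellatomato$

Answer: umbrellatomato$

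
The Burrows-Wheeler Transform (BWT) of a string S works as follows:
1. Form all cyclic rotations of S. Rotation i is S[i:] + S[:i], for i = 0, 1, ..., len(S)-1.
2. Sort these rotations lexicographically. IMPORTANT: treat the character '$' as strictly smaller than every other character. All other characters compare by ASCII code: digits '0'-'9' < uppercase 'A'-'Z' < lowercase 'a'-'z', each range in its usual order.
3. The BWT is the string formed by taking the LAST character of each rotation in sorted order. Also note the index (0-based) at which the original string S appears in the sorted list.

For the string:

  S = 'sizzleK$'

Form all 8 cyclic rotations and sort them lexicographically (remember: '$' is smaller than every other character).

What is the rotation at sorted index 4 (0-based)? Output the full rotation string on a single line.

All 8 rotations (rotation i = S[i:]+S[:i]):
  rot[0] = sizzleK$
  rot[1] = izzleK$s
  rot[2] = zzleK$si
  rot[3] = zleK$siz
  rot[4] = leK$sizz
  rot[5] = eK$sizzl
  rot[6] = K$sizzle
  rot[7] = $sizzleK
Sorted (with $ < everything):
  sorted[0] = $sizzleK
  sorted[1] = K$sizzle
  sorted[2] = eK$sizzl
  sorted[3] = izzleK$s
  sorted[4] = leK$sizz
  sorted[5] = sizzleK$
  sorted[6] = zleK$siz
  sorted[7] = zzleK$si
sorted[4] = leK$sizz

Answer: leK$sizz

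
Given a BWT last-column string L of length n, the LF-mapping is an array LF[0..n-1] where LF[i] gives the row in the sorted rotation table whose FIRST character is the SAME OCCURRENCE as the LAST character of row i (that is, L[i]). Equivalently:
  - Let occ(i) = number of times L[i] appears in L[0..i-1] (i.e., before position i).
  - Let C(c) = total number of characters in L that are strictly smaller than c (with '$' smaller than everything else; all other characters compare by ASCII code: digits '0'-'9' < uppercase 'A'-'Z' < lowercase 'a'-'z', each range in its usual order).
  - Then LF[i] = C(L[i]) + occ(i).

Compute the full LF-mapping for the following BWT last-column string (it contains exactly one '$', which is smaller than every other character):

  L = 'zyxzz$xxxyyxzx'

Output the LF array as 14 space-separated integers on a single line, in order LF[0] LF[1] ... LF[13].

Char counts: '$':1, 'x':6, 'y':3, 'z':4
C (first-col start): C('$')=0, C('x')=1, C('y')=7, C('z')=10
L[0]='z': occ=0, LF[0]=C('z')+0=10+0=10
L[1]='y': occ=0, LF[1]=C('y')+0=7+0=7
L[2]='x': occ=0, LF[2]=C('x')+0=1+0=1
L[3]='z': occ=1, LF[3]=C('z')+1=10+1=11
L[4]='z': occ=2, LF[4]=C('z')+2=10+2=12
L[5]='$': occ=0, LF[5]=C('$')+0=0+0=0
L[6]='x': occ=1, LF[6]=C('x')+1=1+1=2
L[7]='x': occ=2, LF[7]=C('x')+2=1+2=3
L[8]='x': occ=3, LF[8]=C('x')+3=1+3=4
L[9]='y': occ=1, LF[9]=C('y')+1=7+1=8
L[10]='y': occ=2, LF[10]=C('y')+2=7+2=9
L[11]='x': occ=4, LF[11]=C('x')+4=1+4=5
L[12]='z': occ=3, LF[12]=C('z')+3=10+3=13
L[13]='x': occ=5, LF[13]=C('x')+5=1+5=6

Answer: 10 7 1 11 12 0 2 3 4 8 9 5 13 6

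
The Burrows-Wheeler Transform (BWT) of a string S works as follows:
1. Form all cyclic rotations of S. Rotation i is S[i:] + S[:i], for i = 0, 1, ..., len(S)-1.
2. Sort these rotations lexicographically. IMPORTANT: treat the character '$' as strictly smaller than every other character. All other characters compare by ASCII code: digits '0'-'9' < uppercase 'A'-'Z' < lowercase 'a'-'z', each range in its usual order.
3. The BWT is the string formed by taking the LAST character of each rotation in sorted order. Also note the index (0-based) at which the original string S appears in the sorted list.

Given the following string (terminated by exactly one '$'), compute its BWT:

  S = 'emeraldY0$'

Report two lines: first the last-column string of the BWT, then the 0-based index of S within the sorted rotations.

Answer: 0Ydrl$maee
5

Derivation:
All 10 rotations (rotation i = S[i:]+S[:i]):
  rot[0] = emeraldY0$
  rot[1] = meraldY0$e
  rot[2] = eraldY0$em
  rot[3] = raldY0$eme
  rot[4] = aldY0$emer
  rot[5] = ldY0$emera
  rot[6] = dY0$emeral
  rot[7] = Y0$emerald
  rot[8] = 0$emeraldY
  rot[9] = $emeraldY0
Sorted (with $ < everything):
  sorted[0] = $emeraldY0  (last char: '0')
  sorted[1] = 0$emeraldY  (last char: 'Y')
  sorted[2] = Y0$emerald  (last char: 'd')
  sorted[3] = aldY0$emer  (last char: 'r')
  sorted[4] = dY0$emeral  (last char: 'l')
  sorted[5] = emeraldY0$  (last char: '$')
  sorted[6] = eraldY0$em  (last char: 'm')
  sorted[7] = ldY0$emera  (last char: 'a')
  sorted[8] = meraldY0$e  (last char: 'e')
  sorted[9] = raldY0$eme  (last char: 'e')
Last column: 0Ydrl$maee
Original string S is at sorted index 5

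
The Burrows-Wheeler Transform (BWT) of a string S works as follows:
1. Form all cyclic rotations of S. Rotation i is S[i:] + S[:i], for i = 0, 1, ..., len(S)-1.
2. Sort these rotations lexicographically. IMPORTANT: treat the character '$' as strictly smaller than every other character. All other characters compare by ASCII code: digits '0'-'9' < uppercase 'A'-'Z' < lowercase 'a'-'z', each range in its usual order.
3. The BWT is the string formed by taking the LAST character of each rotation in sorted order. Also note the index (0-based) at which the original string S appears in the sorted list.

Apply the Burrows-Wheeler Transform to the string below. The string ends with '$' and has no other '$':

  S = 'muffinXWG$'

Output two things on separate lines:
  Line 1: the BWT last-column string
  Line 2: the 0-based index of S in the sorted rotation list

All 10 rotations (rotation i = S[i:]+S[:i]):
  rot[0] = muffinXWG$
  rot[1] = uffinXWG$m
  rot[2] = ffinXWG$mu
  rot[3] = finXWG$muf
  rot[4] = inXWG$muff
  rot[5] = nXWG$muffi
  rot[6] = XWG$muffin
  rot[7] = WG$muffinX
  rot[8] = G$muffinXW
  rot[9] = $muffinXWG
Sorted (with $ < everything):
  sorted[0] = $muffinXWG  (last char: 'G')
  sorted[1] = G$muffinXW  (last char: 'W')
  sorted[2] = WG$muffinX  (last char: 'X')
  sorted[3] = XWG$muffin  (last char: 'n')
  sorted[4] = ffinXWG$mu  (last char: 'u')
  sorted[5] = finXWG$muf  (last char: 'f')
  sorted[6] = inXWG$muff  (last char: 'f')
  sorted[7] = muffinXWG$  (last char: '$')
  sorted[8] = nXWG$muffi  (last char: 'i')
  sorted[9] = uffinXWG$m  (last char: 'm')
Last column: GWXnuff$im
Original string S is at sorted index 7

Answer: GWXnuff$im
7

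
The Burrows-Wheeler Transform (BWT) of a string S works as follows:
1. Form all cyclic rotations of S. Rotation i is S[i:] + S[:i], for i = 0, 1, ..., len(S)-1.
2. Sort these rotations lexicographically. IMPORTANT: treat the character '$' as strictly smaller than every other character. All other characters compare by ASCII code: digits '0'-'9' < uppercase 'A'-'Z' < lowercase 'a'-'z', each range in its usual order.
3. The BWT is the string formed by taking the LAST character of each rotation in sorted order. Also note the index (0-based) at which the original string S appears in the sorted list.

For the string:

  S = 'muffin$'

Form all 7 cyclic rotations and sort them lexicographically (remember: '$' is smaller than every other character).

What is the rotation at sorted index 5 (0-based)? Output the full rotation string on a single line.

Answer: n$muffi

Derivation:
All 7 rotations (rotation i = S[i:]+S[:i]):
  rot[0] = muffin$
  rot[1] = uffin$m
  rot[2] = ffin$mu
  rot[3] = fin$muf
  rot[4] = in$muff
  rot[5] = n$muffi
  rot[6] = $muffin
Sorted (with $ < everything):
  sorted[0] = $muffin
  sorted[1] = ffin$mu
  sorted[2] = fin$muf
  sorted[3] = in$muff
  sorted[4] = muffin$
  sorted[5] = n$muffi
  sorted[6] = uffin$m
sorted[5] = n$muffi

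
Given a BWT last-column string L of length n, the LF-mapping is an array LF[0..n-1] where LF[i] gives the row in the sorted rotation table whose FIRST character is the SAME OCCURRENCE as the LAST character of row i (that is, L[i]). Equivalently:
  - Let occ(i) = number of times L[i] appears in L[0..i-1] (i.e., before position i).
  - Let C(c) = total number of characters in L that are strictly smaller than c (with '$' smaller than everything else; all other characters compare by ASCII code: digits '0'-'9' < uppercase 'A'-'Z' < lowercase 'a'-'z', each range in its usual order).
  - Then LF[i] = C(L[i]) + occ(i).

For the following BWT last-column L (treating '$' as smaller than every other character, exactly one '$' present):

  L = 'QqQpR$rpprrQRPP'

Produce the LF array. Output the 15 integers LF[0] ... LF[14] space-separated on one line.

Answer: 3 11 4 8 6 0 12 9 10 13 14 5 7 1 2

Derivation:
Char counts: '$':1, 'P':2, 'Q':3, 'R':2, 'p':3, 'q':1, 'r':3
C (first-col start): C('$')=0, C('P')=1, C('Q')=3, C('R')=6, C('p')=8, C('q')=11, C('r')=12
L[0]='Q': occ=0, LF[0]=C('Q')+0=3+0=3
L[1]='q': occ=0, LF[1]=C('q')+0=11+0=11
L[2]='Q': occ=1, LF[2]=C('Q')+1=3+1=4
L[3]='p': occ=0, LF[3]=C('p')+0=8+0=8
L[4]='R': occ=0, LF[4]=C('R')+0=6+0=6
L[5]='$': occ=0, LF[5]=C('$')+0=0+0=0
L[6]='r': occ=0, LF[6]=C('r')+0=12+0=12
L[7]='p': occ=1, LF[7]=C('p')+1=8+1=9
L[8]='p': occ=2, LF[8]=C('p')+2=8+2=10
L[9]='r': occ=1, LF[9]=C('r')+1=12+1=13
L[10]='r': occ=2, LF[10]=C('r')+2=12+2=14
L[11]='Q': occ=2, LF[11]=C('Q')+2=3+2=5
L[12]='R': occ=1, LF[12]=C('R')+1=6+1=7
L[13]='P': occ=0, LF[13]=C('P')+0=1+0=1
L[14]='P': occ=1, LF[14]=C('P')+1=1+1=2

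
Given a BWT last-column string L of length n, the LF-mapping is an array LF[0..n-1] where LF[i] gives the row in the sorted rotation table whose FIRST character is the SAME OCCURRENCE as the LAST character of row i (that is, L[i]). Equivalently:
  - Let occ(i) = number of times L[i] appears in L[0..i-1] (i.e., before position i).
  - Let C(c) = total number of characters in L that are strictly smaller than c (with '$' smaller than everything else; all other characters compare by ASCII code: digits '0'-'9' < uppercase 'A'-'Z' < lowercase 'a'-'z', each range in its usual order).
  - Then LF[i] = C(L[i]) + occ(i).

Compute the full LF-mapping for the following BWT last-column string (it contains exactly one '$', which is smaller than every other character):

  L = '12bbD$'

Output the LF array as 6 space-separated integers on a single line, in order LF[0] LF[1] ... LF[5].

Char counts: '$':1, '1':1, '2':1, 'D':1, 'b':2
C (first-col start): C('$')=0, C('1')=1, C('2')=2, C('D')=3, C('b')=4
L[0]='1': occ=0, LF[0]=C('1')+0=1+0=1
L[1]='2': occ=0, LF[1]=C('2')+0=2+0=2
L[2]='b': occ=0, LF[2]=C('b')+0=4+0=4
L[3]='b': occ=1, LF[3]=C('b')+1=4+1=5
L[4]='D': occ=0, LF[4]=C('D')+0=3+0=3
L[5]='$': occ=0, LF[5]=C('$')+0=0+0=0

Answer: 1 2 4 5 3 0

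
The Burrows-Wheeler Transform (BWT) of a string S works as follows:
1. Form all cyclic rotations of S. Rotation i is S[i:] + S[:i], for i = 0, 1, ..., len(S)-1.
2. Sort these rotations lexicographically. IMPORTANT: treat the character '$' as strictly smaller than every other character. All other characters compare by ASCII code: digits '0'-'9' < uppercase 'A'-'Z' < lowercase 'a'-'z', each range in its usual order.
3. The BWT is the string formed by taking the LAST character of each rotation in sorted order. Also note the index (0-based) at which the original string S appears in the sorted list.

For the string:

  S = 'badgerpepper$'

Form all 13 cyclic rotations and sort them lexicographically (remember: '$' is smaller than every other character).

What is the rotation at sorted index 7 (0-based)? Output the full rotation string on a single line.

All 13 rotations (rotation i = S[i:]+S[:i]):
  rot[0] = badgerpepper$
  rot[1] = adgerpepper$b
  rot[2] = dgerpepper$ba
  rot[3] = gerpepper$bad
  rot[4] = erpepper$badg
  rot[5] = rpepper$badge
  rot[6] = pepper$badger
  rot[7] = epper$badgerp
  rot[8] = pper$badgerpe
  rot[9] = per$badgerpep
  rot[10] = er$badgerpepp
  rot[11] = r$badgerpeppe
  rot[12] = $badgerpepper
Sorted (with $ < everything):
  sorted[0] = $badgerpepper
  sorted[1] = adgerpepper$b
  sorted[2] = badgerpepper$
  sorted[3] = dgerpepper$ba
  sorted[4] = epper$badgerp
  sorted[5] = er$badgerpepp
  sorted[6] = erpepper$badg
  sorted[7] = gerpepper$bad
  sorted[8] = pepper$badger
  sorted[9] = per$badgerpep
  sorted[10] = pper$badgerpe
  sorted[11] = r$badgerpeppe
  sorted[12] = rpepper$badge
sorted[7] = gerpepper$bad

Answer: gerpepper$bad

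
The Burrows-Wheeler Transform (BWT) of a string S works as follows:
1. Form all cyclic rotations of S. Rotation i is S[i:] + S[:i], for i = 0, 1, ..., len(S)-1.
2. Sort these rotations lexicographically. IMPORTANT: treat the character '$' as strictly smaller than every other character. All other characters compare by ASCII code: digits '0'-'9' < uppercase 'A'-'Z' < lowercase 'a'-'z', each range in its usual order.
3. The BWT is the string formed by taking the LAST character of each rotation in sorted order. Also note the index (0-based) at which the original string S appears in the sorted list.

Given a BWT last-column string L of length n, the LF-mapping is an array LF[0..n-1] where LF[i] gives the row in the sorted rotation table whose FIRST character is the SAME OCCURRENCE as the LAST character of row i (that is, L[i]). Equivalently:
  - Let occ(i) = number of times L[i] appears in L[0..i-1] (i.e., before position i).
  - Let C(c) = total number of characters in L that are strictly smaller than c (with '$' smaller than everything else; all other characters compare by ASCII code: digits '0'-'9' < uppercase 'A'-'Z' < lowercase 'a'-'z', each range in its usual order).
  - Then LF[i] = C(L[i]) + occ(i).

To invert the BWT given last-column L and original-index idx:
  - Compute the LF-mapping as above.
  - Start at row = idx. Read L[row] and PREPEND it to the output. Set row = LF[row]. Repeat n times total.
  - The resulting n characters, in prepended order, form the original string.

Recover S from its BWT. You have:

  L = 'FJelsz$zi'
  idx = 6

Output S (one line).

LF mapping: 1 2 3 5 6 7 0 8 4
Walk LF starting at row 6, prepending L[row]:
  step 1: row=6, L[6]='$', prepend. Next row=LF[6]=0
  step 2: row=0, L[0]='F', prepend. Next row=LF[0]=1
  step 3: row=1, L[1]='J', prepend. Next row=LF[1]=2
  step 4: row=2, L[2]='e', prepend. Next row=LF[2]=3
  step 5: row=3, L[3]='l', prepend. Next row=LF[3]=5
  step 6: row=5, L[5]='z', prepend. Next row=LF[5]=7
  step 7: row=7, L[7]='z', prepend. Next row=LF[7]=8
  step 8: row=8, L[8]='i', prepend. Next row=LF[8]=4
  step 9: row=4, L[4]='s', prepend. Next row=LF[4]=6
Reversed output: sizzleJF$

Answer: sizzleJF$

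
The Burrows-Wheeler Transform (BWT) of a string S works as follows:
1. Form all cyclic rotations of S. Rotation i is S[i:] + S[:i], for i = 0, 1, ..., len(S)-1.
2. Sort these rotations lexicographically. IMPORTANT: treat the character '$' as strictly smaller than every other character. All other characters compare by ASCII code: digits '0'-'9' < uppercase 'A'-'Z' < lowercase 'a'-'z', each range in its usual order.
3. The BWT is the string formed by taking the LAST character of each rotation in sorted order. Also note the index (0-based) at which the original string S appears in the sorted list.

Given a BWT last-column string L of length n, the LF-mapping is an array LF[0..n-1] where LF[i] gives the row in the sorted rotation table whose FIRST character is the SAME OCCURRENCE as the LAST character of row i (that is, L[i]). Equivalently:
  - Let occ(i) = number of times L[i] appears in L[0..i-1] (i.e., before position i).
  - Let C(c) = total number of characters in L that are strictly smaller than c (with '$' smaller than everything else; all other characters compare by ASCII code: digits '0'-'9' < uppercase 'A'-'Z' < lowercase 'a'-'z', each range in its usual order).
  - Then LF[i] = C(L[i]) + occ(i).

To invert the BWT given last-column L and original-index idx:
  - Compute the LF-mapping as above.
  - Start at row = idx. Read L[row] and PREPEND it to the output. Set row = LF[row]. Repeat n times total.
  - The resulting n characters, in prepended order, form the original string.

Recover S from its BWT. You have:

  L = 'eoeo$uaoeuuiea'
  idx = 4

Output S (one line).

LF mapping: 3 8 4 9 0 11 1 10 5 12 13 7 6 2
Walk LF starting at row 4, prepending L[row]:
  step 1: row=4, L[4]='$', prepend. Next row=LF[4]=0
  step 2: row=0, L[0]='e', prepend. Next row=LF[0]=3
  step 3: row=3, L[3]='o', prepend. Next row=LF[3]=9
  step 4: row=9, L[9]='u', prepend. Next row=LF[9]=12
  step 5: row=12, L[12]='e', prepend. Next row=LF[12]=6
  step 6: row=6, L[6]='a', prepend. Next row=LF[6]=1
  step 7: row=1, L[1]='o', prepend. Next row=LF[1]=8
  step 8: row=8, L[8]='e', prepend. Next row=LF[8]=5
  step 9: row=5, L[5]='u', prepend. Next row=LF[5]=11
  step 10: row=11, L[11]='i', prepend. Next row=LF[11]=7
  step 11: row=7, L[7]='o', prepend. Next row=LF[7]=10
  step 12: row=10, L[10]='u', prepend. Next row=LF[10]=13
  step 13: row=13, L[13]='a', prepend. Next row=LF[13]=2
  step 14: row=2, L[2]='e', prepend. Next row=LF[2]=4
Reversed output: eauoiueoaeuoe$

Answer: eauoiueoaeuoe$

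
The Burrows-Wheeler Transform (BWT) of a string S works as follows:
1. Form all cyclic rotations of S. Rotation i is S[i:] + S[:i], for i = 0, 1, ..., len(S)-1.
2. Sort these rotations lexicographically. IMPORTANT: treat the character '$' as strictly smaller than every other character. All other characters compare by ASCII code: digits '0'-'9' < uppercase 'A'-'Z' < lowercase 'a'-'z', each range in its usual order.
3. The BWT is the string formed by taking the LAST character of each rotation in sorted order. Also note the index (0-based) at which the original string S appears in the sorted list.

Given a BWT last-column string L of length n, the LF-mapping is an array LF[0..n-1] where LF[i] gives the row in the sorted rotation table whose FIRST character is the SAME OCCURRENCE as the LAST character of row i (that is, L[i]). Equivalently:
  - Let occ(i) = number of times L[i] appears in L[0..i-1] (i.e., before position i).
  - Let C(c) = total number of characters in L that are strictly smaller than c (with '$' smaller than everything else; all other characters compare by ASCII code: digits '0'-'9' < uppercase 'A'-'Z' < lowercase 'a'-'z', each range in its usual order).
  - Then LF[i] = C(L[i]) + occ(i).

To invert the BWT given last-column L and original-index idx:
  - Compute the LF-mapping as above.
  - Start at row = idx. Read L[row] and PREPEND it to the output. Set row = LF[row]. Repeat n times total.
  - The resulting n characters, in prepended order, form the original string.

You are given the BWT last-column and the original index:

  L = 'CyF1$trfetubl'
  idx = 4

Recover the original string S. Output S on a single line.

Answer: butterfly1FC$

Derivation:
LF mapping: 2 12 3 1 0 9 8 6 5 10 11 4 7
Walk LF starting at row 4, prepending L[row]:
  step 1: row=4, L[4]='$', prepend. Next row=LF[4]=0
  step 2: row=0, L[0]='C', prepend. Next row=LF[0]=2
  step 3: row=2, L[2]='F', prepend. Next row=LF[2]=3
  step 4: row=3, L[3]='1', prepend. Next row=LF[3]=1
  step 5: row=1, L[1]='y', prepend. Next row=LF[1]=12
  step 6: row=12, L[12]='l', prepend. Next row=LF[12]=7
  step 7: row=7, L[7]='f', prepend. Next row=LF[7]=6
  step 8: row=6, L[6]='r', prepend. Next row=LF[6]=8
  step 9: row=8, L[8]='e', prepend. Next row=LF[8]=5
  step 10: row=5, L[5]='t', prepend. Next row=LF[5]=9
  step 11: row=9, L[9]='t', prepend. Next row=LF[9]=10
  step 12: row=10, L[10]='u', prepend. Next row=LF[10]=11
  step 13: row=11, L[11]='b', prepend. Next row=LF[11]=4
Reversed output: butterfly1FC$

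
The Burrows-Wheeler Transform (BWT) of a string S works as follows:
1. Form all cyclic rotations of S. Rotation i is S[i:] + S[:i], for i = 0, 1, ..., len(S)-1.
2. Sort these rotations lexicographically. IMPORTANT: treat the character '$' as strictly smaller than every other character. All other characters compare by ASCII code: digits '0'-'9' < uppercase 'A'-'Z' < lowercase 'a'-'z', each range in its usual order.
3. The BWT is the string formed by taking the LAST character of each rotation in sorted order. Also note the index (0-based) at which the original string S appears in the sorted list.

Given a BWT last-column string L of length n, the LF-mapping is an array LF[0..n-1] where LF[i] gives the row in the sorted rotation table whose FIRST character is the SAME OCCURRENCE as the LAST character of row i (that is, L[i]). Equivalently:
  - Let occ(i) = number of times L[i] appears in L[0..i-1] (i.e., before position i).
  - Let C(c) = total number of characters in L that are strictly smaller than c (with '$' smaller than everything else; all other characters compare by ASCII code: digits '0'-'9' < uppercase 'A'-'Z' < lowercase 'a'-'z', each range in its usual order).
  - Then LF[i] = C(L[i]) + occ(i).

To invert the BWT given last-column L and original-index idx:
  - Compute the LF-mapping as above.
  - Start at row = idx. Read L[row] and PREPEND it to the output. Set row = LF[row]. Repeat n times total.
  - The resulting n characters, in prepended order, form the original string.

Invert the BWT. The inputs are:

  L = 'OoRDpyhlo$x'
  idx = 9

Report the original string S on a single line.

LF mapping: 2 6 3 1 8 10 4 5 7 0 9
Walk LF starting at row 9, prepending L[row]:
  step 1: row=9, L[9]='$', prepend. Next row=LF[9]=0
  step 2: row=0, L[0]='O', prepend. Next row=LF[0]=2
  step 3: row=2, L[2]='R', prepend. Next row=LF[2]=3
  step 4: row=3, L[3]='D', prepend. Next row=LF[3]=1
  step 5: row=1, L[1]='o', prepend. Next row=LF[1]=6
  step 6: row=6, L[6]='h', prepend. Next row=LF[6]=4
  step 7: row=4, L[4]='p', prepend. Next row=LF[4]=8
  step 8: row=8, L[8]='o', prepend. Next row=LF[8]=7
  step 9: row=7, L[7]='l', prepend. Next row=LF[7]=5
  step 10: row=5, L[5]='y', prepend. Next row=LF[5]=10
  step 11: row=10, L[10]='x', prepend. Next row=LF[10]=9
Reversed output: xylophoDRO$

Answer: xylophoDRO$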